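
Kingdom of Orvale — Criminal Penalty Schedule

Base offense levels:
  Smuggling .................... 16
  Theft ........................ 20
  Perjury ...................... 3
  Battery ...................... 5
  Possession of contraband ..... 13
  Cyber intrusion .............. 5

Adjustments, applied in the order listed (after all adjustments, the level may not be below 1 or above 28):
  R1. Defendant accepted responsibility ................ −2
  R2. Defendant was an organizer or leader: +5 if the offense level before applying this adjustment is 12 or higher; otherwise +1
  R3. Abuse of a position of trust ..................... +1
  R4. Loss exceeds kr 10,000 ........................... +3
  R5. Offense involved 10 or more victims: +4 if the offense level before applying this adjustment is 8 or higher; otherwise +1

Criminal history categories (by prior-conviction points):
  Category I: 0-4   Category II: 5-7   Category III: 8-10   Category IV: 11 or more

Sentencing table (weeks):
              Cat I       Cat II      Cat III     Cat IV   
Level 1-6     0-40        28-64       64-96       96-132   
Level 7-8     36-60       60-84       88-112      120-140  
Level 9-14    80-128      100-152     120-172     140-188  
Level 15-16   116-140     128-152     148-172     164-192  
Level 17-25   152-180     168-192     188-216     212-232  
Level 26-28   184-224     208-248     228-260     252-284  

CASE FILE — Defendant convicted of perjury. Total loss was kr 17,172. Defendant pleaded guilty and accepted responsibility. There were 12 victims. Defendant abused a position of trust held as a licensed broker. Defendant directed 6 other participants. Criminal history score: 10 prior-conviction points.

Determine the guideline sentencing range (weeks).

88-112 weeks

Base offense level for perjury: 3.
R1 applies: 3 − 2 = 1.
R2 applies (level before this adjustment is 1 < 12, so +1): 1 + 1 = 2.
R3 applies: 2 + 1 = 3.
R4 applies: 3 + 3 = 6.
R5 applies (level before this adjustment is 6 < 8, so +1): 6 + 1 = 7.
Final offense level: 7.
Criminal history: 10 prior points → Category III (8-10).
Level 7 falls in the 7-8 band.
Grid: Level 7-8 × Category III = 88-112 weeks.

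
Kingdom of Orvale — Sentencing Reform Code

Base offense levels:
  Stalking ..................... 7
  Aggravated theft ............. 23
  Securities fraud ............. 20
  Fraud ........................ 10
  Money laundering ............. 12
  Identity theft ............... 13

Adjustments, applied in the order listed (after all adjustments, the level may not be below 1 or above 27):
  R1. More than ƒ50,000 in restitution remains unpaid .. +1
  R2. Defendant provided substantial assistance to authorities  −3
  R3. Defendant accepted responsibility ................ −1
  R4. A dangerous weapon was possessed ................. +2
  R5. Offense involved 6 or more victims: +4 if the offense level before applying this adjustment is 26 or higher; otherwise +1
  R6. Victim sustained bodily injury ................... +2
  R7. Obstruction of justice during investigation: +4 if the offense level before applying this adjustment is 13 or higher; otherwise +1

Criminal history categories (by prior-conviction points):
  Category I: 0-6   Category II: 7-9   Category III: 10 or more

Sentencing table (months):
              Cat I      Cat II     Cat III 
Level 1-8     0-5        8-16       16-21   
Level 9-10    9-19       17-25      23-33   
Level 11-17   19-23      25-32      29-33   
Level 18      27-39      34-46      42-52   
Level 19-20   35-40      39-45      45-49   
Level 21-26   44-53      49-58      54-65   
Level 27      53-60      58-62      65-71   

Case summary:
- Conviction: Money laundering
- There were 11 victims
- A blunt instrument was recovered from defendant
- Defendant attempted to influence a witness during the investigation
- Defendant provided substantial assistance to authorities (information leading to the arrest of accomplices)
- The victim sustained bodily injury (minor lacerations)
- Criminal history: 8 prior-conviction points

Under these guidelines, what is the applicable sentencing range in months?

Base offense level for money laundering: 12.
R2 applies: 12 − 3 = 9.
R3 does not apply.
R4 applies: 9 + 2 = 11.
R5 applies (level before this adjustment is 11 < 26, so +1): 11 + 1 = 12.
R6 applies: 12 + 2 = 14.
R7 applies (level before this adjustment is 14 ≥ 13, so +4): 14 + 4 = 18.
Final offense level: 18.
Criminal history: 8 prior points → Category II (7-9).
Level 18 falls in the 18 band.
Grid: Level 18 × Category II = 34-46 months.

34-46 months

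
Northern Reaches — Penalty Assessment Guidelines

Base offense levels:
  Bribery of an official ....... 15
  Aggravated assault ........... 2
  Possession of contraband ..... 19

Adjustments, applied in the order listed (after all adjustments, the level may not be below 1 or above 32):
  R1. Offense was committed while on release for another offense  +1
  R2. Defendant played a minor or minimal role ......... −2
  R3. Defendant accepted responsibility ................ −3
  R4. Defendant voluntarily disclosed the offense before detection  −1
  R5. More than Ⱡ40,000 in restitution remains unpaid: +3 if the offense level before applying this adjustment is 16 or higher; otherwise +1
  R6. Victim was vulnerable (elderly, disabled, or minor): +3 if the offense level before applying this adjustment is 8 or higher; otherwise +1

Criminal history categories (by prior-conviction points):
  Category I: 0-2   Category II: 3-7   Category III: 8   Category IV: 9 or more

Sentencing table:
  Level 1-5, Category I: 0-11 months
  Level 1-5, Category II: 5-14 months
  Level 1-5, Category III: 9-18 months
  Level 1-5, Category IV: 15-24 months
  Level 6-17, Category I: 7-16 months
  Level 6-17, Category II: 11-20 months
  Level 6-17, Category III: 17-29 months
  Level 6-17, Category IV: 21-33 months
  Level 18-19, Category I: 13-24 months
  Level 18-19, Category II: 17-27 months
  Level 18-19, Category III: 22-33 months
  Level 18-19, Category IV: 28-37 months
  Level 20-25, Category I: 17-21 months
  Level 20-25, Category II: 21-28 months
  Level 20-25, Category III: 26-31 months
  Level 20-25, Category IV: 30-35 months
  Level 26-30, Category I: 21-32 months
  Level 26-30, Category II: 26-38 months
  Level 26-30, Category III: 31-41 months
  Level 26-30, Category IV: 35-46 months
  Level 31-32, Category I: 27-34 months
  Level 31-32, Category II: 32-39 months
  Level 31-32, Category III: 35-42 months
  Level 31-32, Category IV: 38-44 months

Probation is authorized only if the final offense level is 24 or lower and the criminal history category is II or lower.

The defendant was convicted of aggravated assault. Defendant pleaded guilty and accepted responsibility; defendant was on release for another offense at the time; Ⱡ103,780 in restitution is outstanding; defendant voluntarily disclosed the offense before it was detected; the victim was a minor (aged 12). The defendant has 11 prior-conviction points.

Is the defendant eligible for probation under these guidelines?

Base offense level for aggravated assault: 2.
R1 applies: 2 + 1 = 3.
R3 applies: 3 − 3 = 0.
R4 applies: 0 − 1 = -1.
R5 applies (level before this adjustment is -1 < 16, so +1): -1 + 1 = 0.
R6 applies (level before this adjustment is 0 < 8, so +1): 0 + 1 = 1.
Final offense level: 1.
Criminal history: 11 prior points → Category IV (9+).
Level 1 falls in the 1-5 band.
Grid: Level 1-5 × Category IV = 15-24 months.
Probation check: level 1 ≤ 24 and category IV > II → not eligible.

No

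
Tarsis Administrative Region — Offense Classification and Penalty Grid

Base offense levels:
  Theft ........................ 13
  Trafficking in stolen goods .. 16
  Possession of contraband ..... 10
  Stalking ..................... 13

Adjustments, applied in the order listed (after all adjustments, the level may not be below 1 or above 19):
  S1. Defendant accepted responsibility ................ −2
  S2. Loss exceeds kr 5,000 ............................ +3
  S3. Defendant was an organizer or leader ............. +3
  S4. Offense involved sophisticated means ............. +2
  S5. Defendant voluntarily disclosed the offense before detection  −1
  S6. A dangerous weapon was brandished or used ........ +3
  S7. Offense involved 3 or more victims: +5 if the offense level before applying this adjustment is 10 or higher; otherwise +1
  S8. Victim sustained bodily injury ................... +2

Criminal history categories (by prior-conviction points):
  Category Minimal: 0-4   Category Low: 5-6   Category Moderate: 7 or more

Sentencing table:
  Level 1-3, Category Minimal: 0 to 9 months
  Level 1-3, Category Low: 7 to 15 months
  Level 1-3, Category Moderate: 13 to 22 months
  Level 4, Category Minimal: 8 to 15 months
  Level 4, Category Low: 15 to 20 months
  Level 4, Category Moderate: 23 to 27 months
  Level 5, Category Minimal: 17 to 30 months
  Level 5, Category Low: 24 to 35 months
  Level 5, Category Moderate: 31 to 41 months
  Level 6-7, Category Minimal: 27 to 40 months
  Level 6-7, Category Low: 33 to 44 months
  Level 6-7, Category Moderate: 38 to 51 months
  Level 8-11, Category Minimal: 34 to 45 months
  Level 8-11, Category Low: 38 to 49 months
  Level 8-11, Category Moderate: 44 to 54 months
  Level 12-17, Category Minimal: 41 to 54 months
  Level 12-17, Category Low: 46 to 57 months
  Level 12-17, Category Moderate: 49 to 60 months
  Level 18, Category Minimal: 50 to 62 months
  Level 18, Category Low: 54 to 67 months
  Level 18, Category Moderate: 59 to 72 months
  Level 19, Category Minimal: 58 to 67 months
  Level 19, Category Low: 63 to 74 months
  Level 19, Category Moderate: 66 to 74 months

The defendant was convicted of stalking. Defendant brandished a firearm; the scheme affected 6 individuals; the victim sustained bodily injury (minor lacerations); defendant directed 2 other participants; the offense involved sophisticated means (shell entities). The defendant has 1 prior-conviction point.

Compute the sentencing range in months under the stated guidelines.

Base offense level for stalking: 13.
S2 does not apply.
S3 applies: 13 + 3 = 16.
S4 applies: 16 + 2 = 18.
S5 does not apply.
S6 applies: 18 + 3 = 21.
S7 applies (level before this adjustment is 21 ≥ 10, so +5): 21 + 5 = 26.
S8 applies: 26 + 2 = 28.
Level 28 exceeds the maximum of 19; capped at 19.
Final offense level: 19.
Criminal history: 1 prior point → Category Minimal (0-4).
Level 19 falls in the 19 band.
Grid: Level 19 × Category Minimal = 58-67 months.

58-67 months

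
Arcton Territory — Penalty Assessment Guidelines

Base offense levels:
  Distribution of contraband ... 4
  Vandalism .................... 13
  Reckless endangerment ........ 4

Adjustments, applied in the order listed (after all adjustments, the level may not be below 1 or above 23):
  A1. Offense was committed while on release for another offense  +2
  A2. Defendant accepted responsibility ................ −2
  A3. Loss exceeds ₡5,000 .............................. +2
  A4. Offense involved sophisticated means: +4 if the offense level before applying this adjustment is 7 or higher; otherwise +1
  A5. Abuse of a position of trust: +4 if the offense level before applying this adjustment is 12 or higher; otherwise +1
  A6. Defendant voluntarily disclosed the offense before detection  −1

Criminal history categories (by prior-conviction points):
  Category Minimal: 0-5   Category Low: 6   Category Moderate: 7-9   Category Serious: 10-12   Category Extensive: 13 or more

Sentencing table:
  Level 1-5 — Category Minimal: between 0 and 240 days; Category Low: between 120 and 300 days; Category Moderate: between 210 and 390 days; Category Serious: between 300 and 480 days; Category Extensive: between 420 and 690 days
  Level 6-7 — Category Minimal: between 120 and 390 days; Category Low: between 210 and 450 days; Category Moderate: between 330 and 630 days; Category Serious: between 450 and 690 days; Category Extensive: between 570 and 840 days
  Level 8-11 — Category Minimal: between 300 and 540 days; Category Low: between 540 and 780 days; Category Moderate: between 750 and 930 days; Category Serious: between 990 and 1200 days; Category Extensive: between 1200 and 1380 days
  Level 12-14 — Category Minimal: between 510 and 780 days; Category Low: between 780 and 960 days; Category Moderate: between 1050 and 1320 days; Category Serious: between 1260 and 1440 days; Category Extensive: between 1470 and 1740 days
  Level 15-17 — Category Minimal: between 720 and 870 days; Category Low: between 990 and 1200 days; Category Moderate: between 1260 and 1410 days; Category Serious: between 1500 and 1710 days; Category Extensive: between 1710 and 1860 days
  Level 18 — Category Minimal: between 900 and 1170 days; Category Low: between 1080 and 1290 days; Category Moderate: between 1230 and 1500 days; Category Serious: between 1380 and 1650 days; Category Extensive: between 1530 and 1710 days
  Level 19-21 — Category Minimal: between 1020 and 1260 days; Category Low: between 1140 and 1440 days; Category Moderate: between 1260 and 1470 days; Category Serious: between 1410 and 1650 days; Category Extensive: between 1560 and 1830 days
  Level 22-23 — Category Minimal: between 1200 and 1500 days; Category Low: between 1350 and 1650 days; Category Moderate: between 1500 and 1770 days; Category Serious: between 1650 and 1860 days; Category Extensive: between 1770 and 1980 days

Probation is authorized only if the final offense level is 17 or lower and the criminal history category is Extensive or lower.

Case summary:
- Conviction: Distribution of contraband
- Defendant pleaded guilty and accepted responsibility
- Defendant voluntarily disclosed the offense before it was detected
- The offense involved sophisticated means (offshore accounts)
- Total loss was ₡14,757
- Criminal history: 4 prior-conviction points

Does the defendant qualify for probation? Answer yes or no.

Yes

Base offense level for distribution of contraband: 4.
A1 does not apply.
A2 applies: 4 − 2 = 2.
A3 applies: 2 + 2 = 4.
A4 applies (level before this adjustment is 4 < 7, so +1): 4 + 1 = 5.
A5 does not apply.
A6 applies: 5 − 1 = 4.
Final offense level: 4.
Criminal history: 4 prior points → Category Minimal (0-5).
Level 4 falls in the 1-5 band.
Grid: Level 1-5 × Category Minimal = 0-240 days.
Probation check: level 4 ≤ 17 and category Minimal ≤ Extensive → eligible.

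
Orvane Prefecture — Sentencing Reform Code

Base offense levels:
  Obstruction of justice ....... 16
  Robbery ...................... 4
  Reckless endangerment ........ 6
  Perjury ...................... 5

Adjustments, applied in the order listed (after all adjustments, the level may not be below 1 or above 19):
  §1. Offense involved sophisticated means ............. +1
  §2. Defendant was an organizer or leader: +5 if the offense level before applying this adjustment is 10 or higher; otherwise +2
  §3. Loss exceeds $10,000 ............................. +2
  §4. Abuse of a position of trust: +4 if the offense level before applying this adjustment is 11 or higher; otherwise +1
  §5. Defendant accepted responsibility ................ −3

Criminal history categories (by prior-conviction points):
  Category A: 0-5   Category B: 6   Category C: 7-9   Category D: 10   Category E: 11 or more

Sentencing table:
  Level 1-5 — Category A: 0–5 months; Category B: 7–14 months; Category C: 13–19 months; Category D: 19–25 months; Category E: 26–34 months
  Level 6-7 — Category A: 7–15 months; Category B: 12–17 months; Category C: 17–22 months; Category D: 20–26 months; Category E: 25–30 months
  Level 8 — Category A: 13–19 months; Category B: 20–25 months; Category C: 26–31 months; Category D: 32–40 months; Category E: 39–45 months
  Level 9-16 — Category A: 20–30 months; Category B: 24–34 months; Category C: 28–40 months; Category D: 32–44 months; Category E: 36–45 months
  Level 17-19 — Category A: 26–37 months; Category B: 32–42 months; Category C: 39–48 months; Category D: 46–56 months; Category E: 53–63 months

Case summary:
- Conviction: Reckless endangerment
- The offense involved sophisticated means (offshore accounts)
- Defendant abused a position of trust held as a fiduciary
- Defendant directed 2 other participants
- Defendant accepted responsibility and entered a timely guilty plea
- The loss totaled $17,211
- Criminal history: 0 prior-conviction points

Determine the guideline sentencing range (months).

Base offense level for reckless endangerment: 6.
§1 applies: 6 + 1 = 7.
§2 applies (level before this adjustment is 7 < 10, so +2): 7 + 2 = 9.
§3 applies: 9 + 2 = 11.
§4 applies (level before this adjustment is 11 ≥ 11, so +4): 11 + 4 = 15.
§5 applies: 15 − 3 = 12.
Final offense level: 12.
Criminal history: 0 prior points → Category A (0-5).
Level 12 falls in the 9-16 band.
Grid: Level 9-16 × Category A = 20-30 months.

20-30 months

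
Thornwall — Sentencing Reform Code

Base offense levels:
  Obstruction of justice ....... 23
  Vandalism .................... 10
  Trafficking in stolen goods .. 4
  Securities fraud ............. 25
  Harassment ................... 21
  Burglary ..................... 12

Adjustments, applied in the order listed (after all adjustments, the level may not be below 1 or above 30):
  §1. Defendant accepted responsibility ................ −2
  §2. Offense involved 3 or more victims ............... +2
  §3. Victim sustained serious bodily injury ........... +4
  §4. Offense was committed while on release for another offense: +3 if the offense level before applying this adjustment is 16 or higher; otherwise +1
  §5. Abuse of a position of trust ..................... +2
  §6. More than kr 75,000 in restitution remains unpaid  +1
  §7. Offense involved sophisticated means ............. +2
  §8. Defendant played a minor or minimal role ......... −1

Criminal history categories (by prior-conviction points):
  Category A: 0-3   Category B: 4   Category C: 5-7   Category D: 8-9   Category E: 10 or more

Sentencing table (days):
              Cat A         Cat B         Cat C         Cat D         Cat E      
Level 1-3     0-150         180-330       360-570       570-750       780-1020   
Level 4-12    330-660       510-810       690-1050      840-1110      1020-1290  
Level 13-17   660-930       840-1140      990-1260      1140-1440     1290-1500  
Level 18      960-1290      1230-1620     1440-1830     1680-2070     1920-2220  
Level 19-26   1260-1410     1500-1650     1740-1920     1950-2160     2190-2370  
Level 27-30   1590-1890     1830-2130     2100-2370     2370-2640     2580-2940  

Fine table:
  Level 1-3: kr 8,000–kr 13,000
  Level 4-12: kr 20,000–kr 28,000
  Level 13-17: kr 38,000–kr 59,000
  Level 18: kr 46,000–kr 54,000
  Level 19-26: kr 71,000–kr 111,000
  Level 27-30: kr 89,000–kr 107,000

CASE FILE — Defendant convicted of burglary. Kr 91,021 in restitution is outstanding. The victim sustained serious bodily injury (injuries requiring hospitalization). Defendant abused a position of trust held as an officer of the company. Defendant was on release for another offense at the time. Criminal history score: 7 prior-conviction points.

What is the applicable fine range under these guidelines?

Base offense level for burglary: 12.
§3 applies: 12 + 4 = 16.
§4 applies (level before this adjustment is 16 ≥ 16, so +3): 16 + 3 = 19.
§5 applies: 19 + 2 = 21.
§6 applies: 21 + 1 = 22.
Final offense level: 22.
Level 22 falls in the 19-26 band.
Fine table: Level 19-26 → kr 71,000–kr 111,000.

kr 71,000–kr 111,000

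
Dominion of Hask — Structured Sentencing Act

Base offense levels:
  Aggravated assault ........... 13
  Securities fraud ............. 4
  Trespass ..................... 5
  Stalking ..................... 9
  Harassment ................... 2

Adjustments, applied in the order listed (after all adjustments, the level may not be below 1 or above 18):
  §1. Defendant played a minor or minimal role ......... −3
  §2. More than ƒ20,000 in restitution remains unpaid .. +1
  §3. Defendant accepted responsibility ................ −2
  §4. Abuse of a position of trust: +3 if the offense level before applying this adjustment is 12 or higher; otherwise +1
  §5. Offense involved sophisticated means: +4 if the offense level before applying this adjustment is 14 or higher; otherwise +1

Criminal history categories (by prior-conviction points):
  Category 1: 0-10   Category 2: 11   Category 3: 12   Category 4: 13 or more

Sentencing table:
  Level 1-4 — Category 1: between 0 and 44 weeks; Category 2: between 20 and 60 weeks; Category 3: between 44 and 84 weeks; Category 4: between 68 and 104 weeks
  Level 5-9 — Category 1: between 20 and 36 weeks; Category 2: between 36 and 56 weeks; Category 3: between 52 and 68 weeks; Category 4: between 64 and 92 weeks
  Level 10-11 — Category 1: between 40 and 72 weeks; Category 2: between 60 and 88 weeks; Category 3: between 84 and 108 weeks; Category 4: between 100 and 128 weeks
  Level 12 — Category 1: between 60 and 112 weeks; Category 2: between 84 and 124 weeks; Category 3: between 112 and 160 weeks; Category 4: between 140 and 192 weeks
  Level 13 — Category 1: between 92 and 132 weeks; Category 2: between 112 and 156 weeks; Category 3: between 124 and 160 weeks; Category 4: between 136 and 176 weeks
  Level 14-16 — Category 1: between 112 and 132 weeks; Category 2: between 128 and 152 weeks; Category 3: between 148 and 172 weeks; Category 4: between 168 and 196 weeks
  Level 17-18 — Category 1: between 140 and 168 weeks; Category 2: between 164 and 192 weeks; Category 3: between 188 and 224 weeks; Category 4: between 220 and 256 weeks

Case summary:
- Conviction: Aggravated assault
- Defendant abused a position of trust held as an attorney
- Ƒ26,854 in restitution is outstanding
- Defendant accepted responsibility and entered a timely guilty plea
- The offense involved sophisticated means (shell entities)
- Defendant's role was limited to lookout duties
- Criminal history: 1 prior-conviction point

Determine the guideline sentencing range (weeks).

40-72 weeks

Base offense level for aggravated assault: 13.
§1 applies: 13 − 3 = 10.
§2 applies: 10 + 1 = 11.
§3 applies: 11 − 2 = 9.
§4 applies (level before this adjustment is 9 < 12, so +1): 9 + 1 = 10.
§5 applies (level before this adjustment is 10 < 14, so +1): 10 + 1 = 11.
Final offense level: 11.
Criminal history: 1 prior point → Category 1 (0-10).
Level 11 falls in the 10-11 band.
Grid: Level 10-11 × Category 1 = 40-72 weeks.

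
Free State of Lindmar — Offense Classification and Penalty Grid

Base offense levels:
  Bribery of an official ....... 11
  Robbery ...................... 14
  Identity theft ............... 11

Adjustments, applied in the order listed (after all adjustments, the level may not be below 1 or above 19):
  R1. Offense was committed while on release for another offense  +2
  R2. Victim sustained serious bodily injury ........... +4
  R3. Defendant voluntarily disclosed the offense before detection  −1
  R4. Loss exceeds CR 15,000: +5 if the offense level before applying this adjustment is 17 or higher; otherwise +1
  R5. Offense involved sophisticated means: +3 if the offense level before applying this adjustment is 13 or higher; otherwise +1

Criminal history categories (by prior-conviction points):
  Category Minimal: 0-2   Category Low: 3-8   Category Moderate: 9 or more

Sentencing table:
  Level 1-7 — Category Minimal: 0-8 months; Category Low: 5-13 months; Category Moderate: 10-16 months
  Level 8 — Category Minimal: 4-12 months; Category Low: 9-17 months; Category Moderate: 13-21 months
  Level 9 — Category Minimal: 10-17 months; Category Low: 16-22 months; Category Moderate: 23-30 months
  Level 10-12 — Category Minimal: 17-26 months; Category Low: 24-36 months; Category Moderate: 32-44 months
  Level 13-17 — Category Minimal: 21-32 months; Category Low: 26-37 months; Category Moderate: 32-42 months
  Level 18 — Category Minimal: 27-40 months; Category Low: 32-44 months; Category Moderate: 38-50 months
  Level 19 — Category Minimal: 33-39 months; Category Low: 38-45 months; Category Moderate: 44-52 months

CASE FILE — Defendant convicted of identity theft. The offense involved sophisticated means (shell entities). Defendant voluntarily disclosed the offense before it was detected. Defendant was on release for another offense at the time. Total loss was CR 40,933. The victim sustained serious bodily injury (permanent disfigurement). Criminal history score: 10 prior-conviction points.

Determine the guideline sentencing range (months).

Base offense level for identity theft: 11.
R1 applies: 11 + 2 = 13.
R2 applies: 13 + 4 = 17.
R3 applies: 17 − 1 = 16.
R4 applies (level before this adjustment is 16 < 17, so +1): 16 + 1 = 17.
R5 applies (level before this adjustment is 17 ≥ 13, so +3): 17 + 3 = 20.
Level 20 exceeds the maximum of 19; capped at 19.
Final offense level: 19.
Criminal history: 10 prior points → Category Moderate (9+).
Level 19 falls in the 19 band.
Grid: Level 19 × Category Moderate = 44-52 months.

44-52 months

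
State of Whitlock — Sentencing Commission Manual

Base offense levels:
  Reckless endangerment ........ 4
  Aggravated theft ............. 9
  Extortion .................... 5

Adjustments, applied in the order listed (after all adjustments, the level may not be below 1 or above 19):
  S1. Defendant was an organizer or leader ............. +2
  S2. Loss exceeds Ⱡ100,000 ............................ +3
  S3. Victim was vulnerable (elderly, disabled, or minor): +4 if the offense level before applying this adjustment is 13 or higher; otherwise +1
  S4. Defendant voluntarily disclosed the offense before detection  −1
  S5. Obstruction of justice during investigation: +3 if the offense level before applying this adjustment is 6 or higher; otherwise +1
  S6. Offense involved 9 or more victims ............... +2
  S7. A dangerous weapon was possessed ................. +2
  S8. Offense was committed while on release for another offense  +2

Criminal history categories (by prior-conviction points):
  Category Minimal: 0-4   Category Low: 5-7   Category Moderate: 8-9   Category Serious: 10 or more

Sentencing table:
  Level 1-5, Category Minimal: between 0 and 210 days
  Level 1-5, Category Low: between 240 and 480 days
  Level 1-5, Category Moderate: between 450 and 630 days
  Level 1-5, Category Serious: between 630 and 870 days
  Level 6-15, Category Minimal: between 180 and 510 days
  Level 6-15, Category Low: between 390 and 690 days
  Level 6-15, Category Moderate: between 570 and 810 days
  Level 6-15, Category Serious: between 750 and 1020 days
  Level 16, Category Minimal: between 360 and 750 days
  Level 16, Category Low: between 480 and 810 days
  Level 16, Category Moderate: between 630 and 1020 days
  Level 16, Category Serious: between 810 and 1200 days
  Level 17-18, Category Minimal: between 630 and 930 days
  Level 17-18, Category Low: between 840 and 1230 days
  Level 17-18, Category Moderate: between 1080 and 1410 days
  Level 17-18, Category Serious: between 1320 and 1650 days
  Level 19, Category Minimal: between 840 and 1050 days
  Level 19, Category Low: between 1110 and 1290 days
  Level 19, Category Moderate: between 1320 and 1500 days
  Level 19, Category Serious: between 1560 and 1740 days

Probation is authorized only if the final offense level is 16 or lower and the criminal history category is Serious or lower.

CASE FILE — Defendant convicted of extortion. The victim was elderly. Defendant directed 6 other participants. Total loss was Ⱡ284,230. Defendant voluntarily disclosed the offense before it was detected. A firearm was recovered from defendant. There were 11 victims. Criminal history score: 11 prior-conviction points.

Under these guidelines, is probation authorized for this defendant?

Yes

Base offense level for extortion: 5.
S1 applies: 5 + 2 = 7.
S2 applies: 7 + 3 = 10.
S3 applies (level before this adjustment is 10 < 13, so +1): 10 + 1 = 11.
S4 applies: 11 − 1 = 10.
S6 applies: 10 + 2 = 12.
S7 applies: 12 + 2 = 14.
S8 does not apply.
Final offense level: 14.
Criminal history: 11 prior points → Category Serious (10+).
Level 14 falls in the 6-15 band.
Grid: Level 6-15 × Category Serious = 750-1020 days.
Probation check: level 14 ≤ 16 and category Serious ≤ Serious → eligible.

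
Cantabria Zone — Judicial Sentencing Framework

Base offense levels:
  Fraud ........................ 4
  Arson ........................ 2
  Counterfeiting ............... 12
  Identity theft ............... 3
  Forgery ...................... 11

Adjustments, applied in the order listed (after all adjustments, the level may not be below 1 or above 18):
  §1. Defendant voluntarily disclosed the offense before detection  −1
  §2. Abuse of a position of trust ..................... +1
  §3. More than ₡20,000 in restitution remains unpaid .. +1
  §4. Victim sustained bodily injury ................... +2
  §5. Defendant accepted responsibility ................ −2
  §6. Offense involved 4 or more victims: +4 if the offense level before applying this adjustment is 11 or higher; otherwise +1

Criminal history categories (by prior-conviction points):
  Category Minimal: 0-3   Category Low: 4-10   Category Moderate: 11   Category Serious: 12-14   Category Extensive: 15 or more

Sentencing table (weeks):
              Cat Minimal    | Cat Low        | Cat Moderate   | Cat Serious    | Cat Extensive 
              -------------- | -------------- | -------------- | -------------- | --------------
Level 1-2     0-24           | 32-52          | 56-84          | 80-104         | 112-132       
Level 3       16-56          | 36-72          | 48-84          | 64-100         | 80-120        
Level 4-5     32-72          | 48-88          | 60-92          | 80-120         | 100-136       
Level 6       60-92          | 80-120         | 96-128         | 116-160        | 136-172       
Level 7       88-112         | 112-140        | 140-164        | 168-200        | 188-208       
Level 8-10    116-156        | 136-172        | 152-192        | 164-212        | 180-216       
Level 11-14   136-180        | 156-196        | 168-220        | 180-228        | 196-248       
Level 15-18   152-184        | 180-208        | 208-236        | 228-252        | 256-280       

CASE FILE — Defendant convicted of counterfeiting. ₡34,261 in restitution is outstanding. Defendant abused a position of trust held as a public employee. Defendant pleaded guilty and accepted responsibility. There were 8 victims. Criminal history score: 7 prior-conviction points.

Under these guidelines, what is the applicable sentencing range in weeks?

180-208 weeks

Base offense level for counterfeiting: 12.
§2 applies: 12 + 1 = 13.
§3 applies: 13 + 1 = 14.
§4 does not apply.
§5 applies: 14 − 2 = 12.
§6 applies (level before this adjustment is 12 ≥ 11, so +4): 12 + 4 = 16.
Final offense level: 16.
Criminal history: 7 prior points → Category Low (4-10).
Level 16 falls in the 15-18 band.
Grid: Level 15-18 × Category Low = 180-208 weeks.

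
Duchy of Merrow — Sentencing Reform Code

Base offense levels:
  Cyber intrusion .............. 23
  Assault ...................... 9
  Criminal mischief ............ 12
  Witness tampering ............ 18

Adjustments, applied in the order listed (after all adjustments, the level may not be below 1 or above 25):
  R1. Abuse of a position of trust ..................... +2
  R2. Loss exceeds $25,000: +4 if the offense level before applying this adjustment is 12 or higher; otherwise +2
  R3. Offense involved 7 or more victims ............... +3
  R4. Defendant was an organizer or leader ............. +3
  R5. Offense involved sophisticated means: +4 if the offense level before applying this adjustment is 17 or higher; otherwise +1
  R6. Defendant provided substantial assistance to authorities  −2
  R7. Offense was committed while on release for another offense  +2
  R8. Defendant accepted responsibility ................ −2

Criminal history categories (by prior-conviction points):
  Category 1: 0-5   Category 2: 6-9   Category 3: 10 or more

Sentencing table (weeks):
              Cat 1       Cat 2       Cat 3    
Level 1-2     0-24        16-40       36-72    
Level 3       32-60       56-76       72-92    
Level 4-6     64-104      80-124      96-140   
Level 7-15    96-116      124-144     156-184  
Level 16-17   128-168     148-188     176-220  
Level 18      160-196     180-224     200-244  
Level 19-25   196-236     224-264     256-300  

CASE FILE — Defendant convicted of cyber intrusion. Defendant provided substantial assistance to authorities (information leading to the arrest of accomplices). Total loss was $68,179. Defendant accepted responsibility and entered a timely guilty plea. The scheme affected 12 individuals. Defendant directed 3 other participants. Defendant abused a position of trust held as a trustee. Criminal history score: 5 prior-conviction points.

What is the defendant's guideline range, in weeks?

Base offense level for cyber intrusion: 23.
R1 applies: 23 + 2 = 25.
R2 applies (level before this adjustment is 25 ≥ 12, so +4): 25 + 4 = 29.
R3 applies: 29 + 3 = 32.
R4 applies: 32 + 3 = 35.
R5 does not apply.
R6 applies: 35 − 2 = 33.
R7 does not apply.
R8 applies: 33 − 2 = 31.
Level 31 exceeds the maximum of 25; capped at 25.
Final offense level: 25.
Criminal history: 5 prior points → Category 1 (0-5).
Level 25 falls in the 19-25 band.
Grid: Level 19-25 × Category 1 = 196-236 weeks.

196-236 weeks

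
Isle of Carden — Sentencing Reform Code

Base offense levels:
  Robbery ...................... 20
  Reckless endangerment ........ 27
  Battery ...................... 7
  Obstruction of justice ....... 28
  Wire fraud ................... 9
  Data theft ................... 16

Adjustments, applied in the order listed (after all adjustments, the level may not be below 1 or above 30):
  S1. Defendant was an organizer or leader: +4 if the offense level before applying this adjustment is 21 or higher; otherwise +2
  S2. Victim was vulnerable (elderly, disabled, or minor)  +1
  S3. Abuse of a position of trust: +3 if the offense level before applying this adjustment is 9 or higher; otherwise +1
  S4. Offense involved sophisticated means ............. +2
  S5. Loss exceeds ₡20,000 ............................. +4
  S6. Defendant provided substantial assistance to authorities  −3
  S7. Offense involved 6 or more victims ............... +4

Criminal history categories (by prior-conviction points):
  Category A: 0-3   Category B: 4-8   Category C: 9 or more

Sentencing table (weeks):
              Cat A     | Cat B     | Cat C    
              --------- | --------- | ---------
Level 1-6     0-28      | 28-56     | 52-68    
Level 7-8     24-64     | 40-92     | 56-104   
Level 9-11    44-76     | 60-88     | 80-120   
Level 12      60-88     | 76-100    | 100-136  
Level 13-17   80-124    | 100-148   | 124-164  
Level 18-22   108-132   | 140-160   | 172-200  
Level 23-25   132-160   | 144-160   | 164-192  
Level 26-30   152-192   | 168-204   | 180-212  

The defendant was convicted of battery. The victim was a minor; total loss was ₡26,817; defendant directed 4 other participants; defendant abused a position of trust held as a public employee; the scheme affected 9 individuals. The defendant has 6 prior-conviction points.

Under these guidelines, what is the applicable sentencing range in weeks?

140-160 weeks

Base offense level for battery: 7.
S1 applies (level before this adjustment is 7 < 21, so +2): 7 + 2 = 9.
S2 applies: 9 + 1 = 10.
S3 applies (level before this adjustment is 10 ≥ 9, so +3): 10 + 3 = 13.
S4 does not apply.
S5 applies: 13 + 4 = 17.
S7 applies: 17 + 4 = 21.
Final offense level: 21.
Criminal history: 6 prior points → Category B (4-8).
Level 21 falls in the 18-22 band.
Grid: Level 18-22 × Category B = 140-160 weeks.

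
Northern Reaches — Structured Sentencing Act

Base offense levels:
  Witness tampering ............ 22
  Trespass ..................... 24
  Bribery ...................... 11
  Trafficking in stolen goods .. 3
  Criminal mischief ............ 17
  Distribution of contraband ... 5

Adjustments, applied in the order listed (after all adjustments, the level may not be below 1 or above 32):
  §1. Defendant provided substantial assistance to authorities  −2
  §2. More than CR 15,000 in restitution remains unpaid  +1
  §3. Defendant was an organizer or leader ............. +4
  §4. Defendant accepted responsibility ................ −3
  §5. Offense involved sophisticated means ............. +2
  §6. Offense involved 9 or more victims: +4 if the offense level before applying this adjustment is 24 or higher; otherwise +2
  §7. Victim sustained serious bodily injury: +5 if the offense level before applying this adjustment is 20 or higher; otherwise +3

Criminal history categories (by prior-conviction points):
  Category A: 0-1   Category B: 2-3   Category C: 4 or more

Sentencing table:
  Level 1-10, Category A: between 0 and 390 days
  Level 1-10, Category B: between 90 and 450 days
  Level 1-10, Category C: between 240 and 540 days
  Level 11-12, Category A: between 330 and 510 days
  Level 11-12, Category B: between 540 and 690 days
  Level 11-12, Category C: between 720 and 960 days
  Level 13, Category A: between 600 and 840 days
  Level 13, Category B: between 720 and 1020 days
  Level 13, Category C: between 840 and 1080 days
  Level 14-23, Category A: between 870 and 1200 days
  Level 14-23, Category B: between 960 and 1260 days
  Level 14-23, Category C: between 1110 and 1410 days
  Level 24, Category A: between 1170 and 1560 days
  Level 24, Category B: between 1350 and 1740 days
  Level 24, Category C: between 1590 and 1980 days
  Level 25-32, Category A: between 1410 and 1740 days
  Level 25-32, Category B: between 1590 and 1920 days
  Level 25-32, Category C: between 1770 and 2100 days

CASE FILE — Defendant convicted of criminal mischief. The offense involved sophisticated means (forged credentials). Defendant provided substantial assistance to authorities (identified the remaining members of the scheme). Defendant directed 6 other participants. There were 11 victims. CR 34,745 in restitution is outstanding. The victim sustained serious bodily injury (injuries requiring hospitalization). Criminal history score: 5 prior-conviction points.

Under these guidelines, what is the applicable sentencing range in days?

Base offense level for criminal mischief: 17.
§1 applies: 17 − 2 = 15.
§2 applies: 15 + 1 = 16.
§3 applies: 16 + 4 = 20.
§4 does not apply.
§5 applies: 20 + 2 = 22.
§6 applies (level before this adjustment is 22 < 24, so +2): 22 + 2 = 24.
§7 applies (level before this adjustment is 24 ≥ 20, so +5): 24 + 5 = 29.
Final offense level: 29.
Criminal history: 5 prior points → Category C (4+).
Level 29 falls in the 25-32 band.
Grid: Level 25-32 × Category C = 1770-2100 days.

1770-2100 days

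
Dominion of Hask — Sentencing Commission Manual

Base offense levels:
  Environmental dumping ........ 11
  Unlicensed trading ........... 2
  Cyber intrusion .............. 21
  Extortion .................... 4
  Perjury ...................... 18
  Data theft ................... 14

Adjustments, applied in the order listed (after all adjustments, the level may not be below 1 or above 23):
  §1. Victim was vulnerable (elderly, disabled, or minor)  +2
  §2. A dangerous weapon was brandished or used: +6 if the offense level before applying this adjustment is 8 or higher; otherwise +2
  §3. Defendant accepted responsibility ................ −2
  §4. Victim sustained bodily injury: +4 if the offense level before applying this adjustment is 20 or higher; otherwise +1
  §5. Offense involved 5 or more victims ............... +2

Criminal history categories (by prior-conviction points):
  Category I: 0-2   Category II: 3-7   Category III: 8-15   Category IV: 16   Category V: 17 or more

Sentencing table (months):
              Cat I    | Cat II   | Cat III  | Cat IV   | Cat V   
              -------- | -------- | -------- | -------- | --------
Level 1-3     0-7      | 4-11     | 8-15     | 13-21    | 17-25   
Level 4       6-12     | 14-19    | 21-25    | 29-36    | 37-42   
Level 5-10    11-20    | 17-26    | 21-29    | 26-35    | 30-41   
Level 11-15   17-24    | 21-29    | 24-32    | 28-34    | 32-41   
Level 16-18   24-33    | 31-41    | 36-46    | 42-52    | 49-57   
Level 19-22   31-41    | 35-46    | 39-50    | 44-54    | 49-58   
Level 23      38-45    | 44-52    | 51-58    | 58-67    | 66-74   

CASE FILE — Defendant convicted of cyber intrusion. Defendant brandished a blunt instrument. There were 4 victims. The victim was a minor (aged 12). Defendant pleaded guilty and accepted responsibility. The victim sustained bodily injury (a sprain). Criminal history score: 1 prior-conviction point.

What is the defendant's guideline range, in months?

38-45 months

Base offense level for cyber intrusion: 21.
§1 applies: 21 + 2 = 23.
§2 applies (level before this adjustment is 23 ≥ 8, so +6): 23 + 6 = 29.
§3 applies: 29 − 2 = 27.
§4 applies (level before this adjustment is 27 ≥ 20, so +4): 27 + 4 = 31.
§5 does not apply.
Level 31 exceeds the maximum of 23; capped at 23.
Final offense level: 23.
Criminal history: 1 prior point → Category I (0-2).
Level 23 falls in the 23 band.
Grid: Level 23 × Category I = 38-45 months.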